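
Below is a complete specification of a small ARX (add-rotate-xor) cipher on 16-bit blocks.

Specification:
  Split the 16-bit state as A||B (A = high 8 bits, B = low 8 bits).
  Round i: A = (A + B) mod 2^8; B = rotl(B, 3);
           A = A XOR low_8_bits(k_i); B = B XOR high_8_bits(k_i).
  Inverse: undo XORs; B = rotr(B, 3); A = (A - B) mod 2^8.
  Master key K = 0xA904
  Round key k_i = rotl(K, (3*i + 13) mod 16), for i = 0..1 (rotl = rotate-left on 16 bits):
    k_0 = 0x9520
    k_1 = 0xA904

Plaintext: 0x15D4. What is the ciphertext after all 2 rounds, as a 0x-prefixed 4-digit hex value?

s_0 = plaintext = 0x15D4
s_1 = Round(s_0, k_0) = 0xC933
s_2 = Round(s_1, k_1) = 0xF830

0xF830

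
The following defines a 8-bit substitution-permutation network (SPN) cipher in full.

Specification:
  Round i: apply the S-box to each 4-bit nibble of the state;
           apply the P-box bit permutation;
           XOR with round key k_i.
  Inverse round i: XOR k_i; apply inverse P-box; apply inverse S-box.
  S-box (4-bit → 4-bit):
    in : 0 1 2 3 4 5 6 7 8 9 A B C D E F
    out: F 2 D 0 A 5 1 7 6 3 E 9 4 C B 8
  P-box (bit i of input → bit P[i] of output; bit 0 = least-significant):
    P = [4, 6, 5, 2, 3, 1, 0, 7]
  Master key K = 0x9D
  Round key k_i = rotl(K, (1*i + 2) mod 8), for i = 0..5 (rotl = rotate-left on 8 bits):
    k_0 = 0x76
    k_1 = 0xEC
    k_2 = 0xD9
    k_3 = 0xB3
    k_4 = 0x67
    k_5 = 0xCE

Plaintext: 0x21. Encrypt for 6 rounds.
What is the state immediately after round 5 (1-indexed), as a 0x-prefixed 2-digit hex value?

0x98

s_0 = plaintext = 0x21
s_1 = Round(s_0, k_0) = 0xBF
s_2 = Round(s_1, k_1) = 0x60
s_3 = Round(s_2, k_2) = 0xA5
s_4 = Round(s_3, k_3) = 0x00
s_5 = Round(s_4, k_4) = 0x98
s_6 = Round(s_5, k_5) = 0xA4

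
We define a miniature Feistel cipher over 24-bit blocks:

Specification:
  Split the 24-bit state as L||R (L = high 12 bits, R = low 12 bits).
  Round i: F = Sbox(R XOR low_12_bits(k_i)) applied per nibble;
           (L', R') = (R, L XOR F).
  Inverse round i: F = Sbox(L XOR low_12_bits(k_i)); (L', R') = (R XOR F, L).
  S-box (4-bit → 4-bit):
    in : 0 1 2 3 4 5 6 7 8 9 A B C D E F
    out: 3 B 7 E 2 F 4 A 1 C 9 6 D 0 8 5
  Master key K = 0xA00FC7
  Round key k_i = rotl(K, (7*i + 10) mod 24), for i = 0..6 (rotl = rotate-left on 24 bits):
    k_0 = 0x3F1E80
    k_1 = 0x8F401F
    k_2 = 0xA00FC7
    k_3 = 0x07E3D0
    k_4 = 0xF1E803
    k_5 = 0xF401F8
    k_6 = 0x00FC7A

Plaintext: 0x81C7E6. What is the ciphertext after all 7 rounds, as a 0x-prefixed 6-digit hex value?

0x39977A

s_0 = plaintext = 0x81C7E6
s_1 = Round(s_0, k_0) = 0x7E6458
s_2 = Round(s_1, k_1) = 0x4585CC
s_3 = Round(s_2, k_2) = 0x5CCD6E
s_4 = Round(s_3, k_3) = 0xD6EDA4
s_5 = Round(s_4, k_4) = 0xDA42F4
s_6 = Round(s_5, k_5) = 0x2F4399
s_7 = Round(s_6, k_6) = 0x39977A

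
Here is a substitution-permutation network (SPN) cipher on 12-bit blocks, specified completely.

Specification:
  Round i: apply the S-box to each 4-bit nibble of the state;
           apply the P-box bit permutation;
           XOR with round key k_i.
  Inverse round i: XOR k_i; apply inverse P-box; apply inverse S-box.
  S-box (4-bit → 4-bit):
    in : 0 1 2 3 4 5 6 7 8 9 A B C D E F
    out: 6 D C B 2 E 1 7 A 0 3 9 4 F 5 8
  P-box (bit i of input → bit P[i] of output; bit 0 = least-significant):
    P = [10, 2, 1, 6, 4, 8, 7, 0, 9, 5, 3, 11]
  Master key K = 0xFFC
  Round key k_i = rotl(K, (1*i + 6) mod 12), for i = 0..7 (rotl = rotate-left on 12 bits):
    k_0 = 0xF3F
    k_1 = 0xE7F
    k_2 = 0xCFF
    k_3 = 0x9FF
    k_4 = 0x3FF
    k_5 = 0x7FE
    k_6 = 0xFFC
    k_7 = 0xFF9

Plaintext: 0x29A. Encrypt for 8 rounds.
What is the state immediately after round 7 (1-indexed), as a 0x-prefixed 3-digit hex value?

0xCBD

s_0 = plaintext = 0x29A
s_1 = Round(s_0, k_0) = 0x333
s_2 = Round(s_1, k_1) = 0x10A
s_3 = Round(s_2, k_2) = 0x373
s_4 = Round(s_3, k_3) = 0x60B
s_5 = Round(s_4, k_4) = 0x43F
s_6 = Round(s_5, k_5) = 0x68F
s_7 = Round(s_6, k_6) = 0xCBD
s_8 = Round(s_7, k_7) = 0xBA6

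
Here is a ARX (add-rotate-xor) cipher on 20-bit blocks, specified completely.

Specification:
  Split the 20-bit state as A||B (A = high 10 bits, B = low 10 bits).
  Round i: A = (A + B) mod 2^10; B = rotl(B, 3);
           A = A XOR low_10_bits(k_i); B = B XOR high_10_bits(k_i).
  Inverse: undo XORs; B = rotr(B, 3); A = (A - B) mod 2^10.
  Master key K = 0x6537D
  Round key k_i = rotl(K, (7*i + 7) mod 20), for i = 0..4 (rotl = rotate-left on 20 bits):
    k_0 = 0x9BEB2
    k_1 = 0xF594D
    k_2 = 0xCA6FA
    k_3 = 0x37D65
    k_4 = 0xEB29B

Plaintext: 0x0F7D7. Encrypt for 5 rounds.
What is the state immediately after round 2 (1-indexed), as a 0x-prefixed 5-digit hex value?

s_0 = plaintext = 0x0F7D7
s_1 = Round(s_0, k_0) = 0xA98D0
s_2 = Round(s_1, k_1) = 0x8ED57
s_3 = Round(s_2, k_2) = 0x5A193
s_4 = Round(s_3, k_3) = 0xE7844
s_5 = Round(s_4, k_4) = 0x5E58C

0x8ED57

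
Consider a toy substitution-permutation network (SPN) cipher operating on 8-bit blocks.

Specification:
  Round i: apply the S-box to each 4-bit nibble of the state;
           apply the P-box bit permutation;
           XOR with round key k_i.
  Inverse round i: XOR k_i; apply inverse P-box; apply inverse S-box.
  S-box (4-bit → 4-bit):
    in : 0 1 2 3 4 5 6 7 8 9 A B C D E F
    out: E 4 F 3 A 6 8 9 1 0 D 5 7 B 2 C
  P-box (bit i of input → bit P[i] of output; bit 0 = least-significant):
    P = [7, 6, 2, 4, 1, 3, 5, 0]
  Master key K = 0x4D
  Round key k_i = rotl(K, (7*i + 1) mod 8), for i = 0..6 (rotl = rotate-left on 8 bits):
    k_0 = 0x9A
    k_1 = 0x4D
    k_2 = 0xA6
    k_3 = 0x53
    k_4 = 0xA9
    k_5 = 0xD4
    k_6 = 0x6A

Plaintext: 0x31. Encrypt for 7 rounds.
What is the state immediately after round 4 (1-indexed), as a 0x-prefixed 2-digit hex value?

0x6B

s_0 = plaintext = 0x31
s_1 = Round(s_0, k_0) = 0x94
s_2 = Round(s_1, k_1) = 0x1D
s_3 = Round(s_2, k_2) = 0x56
s_4 = Round(s_3, k_3) = 0x6B
s_5 = Round(s_4, k_4) = 0x2C
s_6 = Round(s_5, k_5) = 0x3B
s_7 = Round(s_6, k_6) = 0xE4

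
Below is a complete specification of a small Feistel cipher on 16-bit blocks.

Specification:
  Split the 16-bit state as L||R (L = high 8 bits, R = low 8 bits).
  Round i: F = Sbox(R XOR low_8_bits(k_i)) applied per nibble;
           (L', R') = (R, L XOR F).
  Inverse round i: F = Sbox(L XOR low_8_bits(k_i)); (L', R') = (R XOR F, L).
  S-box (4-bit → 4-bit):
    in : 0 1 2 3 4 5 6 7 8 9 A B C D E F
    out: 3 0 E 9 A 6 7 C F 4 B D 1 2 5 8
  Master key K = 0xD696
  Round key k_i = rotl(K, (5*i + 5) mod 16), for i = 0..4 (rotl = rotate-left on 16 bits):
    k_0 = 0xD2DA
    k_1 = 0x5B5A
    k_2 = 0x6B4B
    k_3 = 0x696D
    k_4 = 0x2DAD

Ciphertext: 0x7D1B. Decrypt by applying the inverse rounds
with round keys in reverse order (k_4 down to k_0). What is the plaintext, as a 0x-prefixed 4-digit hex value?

0xDB2B

s_0 = ciphertext = 0x7D1B
s_1 = InvRound(s_0, k_4) = 0x387D
s_2 = InvRound(s_1, k_3) = 0x1B38
s_3 = InvRound(s_2, k_2) = 0x5B1B
s_4 = InvRound(s_3, k_1) = 0x2B5B
s_5 = InvRound(s_4, k_0) = 0xDB2B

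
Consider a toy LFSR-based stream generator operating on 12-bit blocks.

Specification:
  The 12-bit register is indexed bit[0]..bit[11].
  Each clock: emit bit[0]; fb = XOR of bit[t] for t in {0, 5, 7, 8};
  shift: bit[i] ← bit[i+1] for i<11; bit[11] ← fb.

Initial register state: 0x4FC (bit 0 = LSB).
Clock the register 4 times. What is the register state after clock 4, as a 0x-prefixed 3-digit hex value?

reg_0 = 0x4FC
clock 1: out=0, reg = 0x27E
clock 2: out=0, reg = 0x93F
clock 3: out=1, reg = 0xC9F
clock 4: out=1, reg = 0x64F

0x64F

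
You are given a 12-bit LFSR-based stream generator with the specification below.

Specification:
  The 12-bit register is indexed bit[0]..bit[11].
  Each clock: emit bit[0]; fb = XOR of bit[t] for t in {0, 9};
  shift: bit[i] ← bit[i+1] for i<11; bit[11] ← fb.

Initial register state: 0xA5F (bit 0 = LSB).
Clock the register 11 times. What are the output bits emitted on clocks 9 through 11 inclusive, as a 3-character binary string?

reg_0 = 0xA5F
clock 1: out=1, reg = 0x52F
clock 2: out=1, reg = 0xA97
clock 3: out=1, reg = 0x54B
clock 4: out=1, reg = 0xAA5
clock 5: out=1, reg = 0x552
clock 6: out=0, reg = 0x2A9
clock 7: out=1, reg = 0x154
clock 8: out=0, reg = 0x0AA
clock 9: out=0, reg = 0x055
clock 10: out=1, reg = 0x82A
clock 11: out=0, reg = 0x415

010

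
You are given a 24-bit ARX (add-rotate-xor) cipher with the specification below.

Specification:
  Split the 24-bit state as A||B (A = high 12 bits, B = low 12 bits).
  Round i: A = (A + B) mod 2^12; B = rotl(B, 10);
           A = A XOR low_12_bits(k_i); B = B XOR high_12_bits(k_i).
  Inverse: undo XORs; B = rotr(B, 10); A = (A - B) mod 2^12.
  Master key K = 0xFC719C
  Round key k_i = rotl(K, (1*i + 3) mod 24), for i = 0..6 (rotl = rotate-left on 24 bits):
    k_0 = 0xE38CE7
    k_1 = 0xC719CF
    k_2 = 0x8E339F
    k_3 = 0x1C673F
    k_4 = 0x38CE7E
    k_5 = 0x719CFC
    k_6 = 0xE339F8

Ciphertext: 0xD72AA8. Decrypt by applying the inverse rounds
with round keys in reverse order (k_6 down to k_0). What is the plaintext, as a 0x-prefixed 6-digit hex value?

s_0 = ciphertext = 0xD72AA8
s_1 = InvRound(s_0, k_6) = 0x21D26D
s_2 = InvRound(s_1, k_5) = 0x9105D1
s_3 = InvRound(s_2, k_4) = 0xDF9975
s_4 = InvRound(s_3, k_3) = 0x7F82CE
s_5 = InvRound(s_4, k_2) = 0xBB18B6
s_6 = InvRound(s_5, k_1) = 0xF6131D
s_7 = InvRound(s_6, k_0) = 0xEEF497

0xEEF497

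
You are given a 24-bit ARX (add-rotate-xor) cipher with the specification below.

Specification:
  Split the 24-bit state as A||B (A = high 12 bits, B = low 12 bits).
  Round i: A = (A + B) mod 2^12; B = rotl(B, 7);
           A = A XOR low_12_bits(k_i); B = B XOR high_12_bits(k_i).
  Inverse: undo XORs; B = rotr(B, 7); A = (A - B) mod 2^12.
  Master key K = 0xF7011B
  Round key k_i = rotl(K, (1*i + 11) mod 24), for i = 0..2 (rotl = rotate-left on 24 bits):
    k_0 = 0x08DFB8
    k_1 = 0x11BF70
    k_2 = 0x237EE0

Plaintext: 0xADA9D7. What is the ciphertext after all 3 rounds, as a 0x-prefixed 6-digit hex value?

s_0 = plaintext = 0xADA9D7
s_1 = Round(s_0, k_0) = 0xB09B43
s_2 = Round(s_1, k_1) = 0x93C0C1
s_3 = Round(s_2, k_2) = 0x71D2B1

0x71D2B1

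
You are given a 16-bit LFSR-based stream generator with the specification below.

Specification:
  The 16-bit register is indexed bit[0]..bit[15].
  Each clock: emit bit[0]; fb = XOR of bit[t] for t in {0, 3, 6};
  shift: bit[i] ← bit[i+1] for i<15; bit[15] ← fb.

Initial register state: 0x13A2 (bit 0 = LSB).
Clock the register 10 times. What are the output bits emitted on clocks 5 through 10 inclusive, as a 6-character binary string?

010111

reg_0 = 0x13A2
clock 1: out=0, reg = 0x09D1
clock 2: out=1, reg = 0x04E8
clock 3: out=0, reg = 0x0274
clock 4: out=0, reg = 0x813A
clock 5: out=0, reg = 0xC09D
clock 6: out=1, reg = 0x604E
clock 7: out=0, reg = 0x3027
clock 8: out=1, reg = 0x9813
clock 9: out=1, reg = 0xCC09
clock 10: out=1, reg = 0x6604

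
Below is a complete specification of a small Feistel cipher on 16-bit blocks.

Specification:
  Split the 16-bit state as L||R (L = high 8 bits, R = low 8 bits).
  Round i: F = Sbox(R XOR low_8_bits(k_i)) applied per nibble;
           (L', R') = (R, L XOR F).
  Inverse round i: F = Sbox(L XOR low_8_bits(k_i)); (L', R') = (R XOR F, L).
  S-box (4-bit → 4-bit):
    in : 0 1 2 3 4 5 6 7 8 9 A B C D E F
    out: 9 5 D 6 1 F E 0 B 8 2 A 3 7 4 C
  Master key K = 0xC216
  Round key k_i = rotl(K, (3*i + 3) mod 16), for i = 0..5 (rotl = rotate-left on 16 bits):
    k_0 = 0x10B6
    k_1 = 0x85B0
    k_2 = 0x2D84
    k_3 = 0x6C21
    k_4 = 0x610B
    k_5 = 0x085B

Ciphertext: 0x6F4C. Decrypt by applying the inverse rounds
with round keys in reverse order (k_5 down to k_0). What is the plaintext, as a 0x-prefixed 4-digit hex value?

s_0 = ciphertext = 0x6F4C
s_1 = InvRound(s_0, k_5) = 0x2D6F
s_2 = InvRound(s_1, k_4) = 0xB12D
s_3 = InvRound(s_2, k_3) = 0xA4B1
s_4 = InvRound(s_3, k_2) = 0x68A4
s_5 = InvRound(s_4, k_1) = 0xDF68
s_6 = InvRound(s_5, k_0) = 0x80DF

0x80DF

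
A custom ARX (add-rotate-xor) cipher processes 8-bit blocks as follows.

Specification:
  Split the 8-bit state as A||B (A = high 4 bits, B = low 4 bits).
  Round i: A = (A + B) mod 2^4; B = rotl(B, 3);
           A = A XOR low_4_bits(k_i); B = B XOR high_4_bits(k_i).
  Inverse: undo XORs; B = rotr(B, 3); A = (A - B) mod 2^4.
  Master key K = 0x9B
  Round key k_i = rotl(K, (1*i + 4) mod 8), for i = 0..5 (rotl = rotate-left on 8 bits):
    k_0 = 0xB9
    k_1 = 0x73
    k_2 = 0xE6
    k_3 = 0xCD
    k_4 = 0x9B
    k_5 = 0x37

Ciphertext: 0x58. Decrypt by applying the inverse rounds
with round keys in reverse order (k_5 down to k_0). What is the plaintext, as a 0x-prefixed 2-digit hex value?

s_0 = ciphertext = 0x58
s_1 = InvRound(s_0, k_5) = 0xB7
s_2 = InvRound(s_1, k_4) = 0x3D
s_3 = InvRound(s_2, k_3) = 0xC2
s_4 = InvRound(s_3, k_2) = 0x19
s_5 = InvRound(s_4, k_1) = 0x5D
s_6 = InvRound(s_5, k_0) = 0x0C

0x0C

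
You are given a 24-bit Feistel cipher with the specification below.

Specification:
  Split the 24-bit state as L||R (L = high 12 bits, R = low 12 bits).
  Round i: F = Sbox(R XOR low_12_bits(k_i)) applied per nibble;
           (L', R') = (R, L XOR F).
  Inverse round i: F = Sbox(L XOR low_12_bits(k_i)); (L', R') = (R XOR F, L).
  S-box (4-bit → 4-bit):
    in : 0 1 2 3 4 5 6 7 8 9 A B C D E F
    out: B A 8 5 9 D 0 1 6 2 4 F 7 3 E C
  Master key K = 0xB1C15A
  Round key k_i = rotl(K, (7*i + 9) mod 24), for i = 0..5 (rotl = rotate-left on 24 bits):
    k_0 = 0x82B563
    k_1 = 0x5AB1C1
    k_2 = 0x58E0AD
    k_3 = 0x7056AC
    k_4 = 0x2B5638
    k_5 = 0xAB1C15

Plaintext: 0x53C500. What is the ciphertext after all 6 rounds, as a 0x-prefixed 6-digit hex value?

s_0 = plaintext = 0x53C500
s_1 = Round(s_0, k_0) = 0x500E39
s_2 = Round(s_1, k_1) = 0xE399C6
s_3 = Round(s_2, k_2) = 0x9C6C36
s_4 = Round(s_3, k_3) = 0xC36DE2
s_5 = Round(s_4, k_4) = 0xDE2302
s_6 = Round(s_5, k_5) = 0x302143

0x302143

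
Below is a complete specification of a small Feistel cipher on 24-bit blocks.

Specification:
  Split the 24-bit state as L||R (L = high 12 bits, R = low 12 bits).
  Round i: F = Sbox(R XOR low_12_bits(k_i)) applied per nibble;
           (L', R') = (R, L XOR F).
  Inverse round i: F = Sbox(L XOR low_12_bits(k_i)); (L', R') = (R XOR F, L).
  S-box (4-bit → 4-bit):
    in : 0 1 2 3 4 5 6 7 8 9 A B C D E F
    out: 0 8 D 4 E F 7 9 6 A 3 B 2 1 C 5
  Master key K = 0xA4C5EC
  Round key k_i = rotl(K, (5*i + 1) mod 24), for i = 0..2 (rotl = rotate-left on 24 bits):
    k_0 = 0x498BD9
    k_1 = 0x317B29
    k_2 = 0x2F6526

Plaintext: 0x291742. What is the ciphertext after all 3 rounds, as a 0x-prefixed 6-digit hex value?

s_0 = plaintext = 0x291742
s_1 = Round(s_0, k_0) = 0x74203A
s_2 = Round(s_1, k_1) = 0x03ACC6
s_3 = Round(s_2, k_2) = 0xCC6AFA

0xCC6AFA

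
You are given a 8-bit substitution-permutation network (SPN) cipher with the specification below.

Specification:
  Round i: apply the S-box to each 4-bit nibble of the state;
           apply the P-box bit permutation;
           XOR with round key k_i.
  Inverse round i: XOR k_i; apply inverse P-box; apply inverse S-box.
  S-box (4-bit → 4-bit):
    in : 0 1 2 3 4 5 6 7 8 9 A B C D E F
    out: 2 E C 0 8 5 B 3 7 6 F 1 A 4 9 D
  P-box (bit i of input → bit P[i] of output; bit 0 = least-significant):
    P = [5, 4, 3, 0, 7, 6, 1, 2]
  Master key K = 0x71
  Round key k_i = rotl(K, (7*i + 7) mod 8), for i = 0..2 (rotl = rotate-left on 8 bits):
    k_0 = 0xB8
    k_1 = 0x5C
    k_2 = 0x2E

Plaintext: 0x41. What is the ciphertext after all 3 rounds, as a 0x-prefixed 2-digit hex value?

0xA7

s_0 = plaintext = 0x41
s_1 = Round(s_0, k_0) = 0xA5
s_2 = Round(s_1, k_1) = 0xB2
s_3 = Round(s_2, k_2) = 0xA7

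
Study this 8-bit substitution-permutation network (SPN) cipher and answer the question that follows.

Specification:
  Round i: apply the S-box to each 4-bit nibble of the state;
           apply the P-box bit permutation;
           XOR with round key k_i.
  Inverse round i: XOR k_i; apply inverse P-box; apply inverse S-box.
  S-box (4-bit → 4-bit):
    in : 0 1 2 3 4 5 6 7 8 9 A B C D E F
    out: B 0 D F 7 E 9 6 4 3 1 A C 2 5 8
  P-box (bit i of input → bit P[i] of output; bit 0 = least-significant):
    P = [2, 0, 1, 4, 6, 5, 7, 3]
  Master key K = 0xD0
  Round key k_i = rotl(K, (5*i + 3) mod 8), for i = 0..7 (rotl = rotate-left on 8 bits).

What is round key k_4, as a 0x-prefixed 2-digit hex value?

0x68

K = 0xD0
k_0 = rotl(K, (5*0+3) mod 8) = rotl(K, 3) = 0x86
k_1 = rotl(K, (5*1+3) mod 8) = rotl(K, 0) = 0xD0
k_2 = rotl(K, (5*2+3) mod 8) = rotl(K, 5) = 0x1A
k_3 = rotl(K, (5*3+3) mod 8) = rotl(K, 2) = 0x43
k_4 = rotl(K, (5*4+3) mod 8) = rotl(K, 7) = 0x68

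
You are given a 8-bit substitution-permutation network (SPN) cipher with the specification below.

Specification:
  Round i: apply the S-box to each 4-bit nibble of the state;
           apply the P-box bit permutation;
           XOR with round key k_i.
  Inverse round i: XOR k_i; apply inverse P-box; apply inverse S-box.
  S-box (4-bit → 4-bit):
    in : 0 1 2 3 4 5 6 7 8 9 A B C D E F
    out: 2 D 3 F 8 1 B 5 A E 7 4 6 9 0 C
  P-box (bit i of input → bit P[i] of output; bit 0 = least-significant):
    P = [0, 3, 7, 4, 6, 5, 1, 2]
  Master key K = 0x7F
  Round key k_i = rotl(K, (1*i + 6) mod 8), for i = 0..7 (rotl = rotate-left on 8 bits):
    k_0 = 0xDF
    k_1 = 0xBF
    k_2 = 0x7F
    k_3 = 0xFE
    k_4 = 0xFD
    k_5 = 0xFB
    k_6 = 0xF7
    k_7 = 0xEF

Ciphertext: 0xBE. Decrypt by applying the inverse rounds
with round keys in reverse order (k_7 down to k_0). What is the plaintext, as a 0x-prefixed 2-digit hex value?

0x19

s_0 = ciphertext = 0xBE
s_1 = InvRound(s_0, k_7) = 0x5D
s_2 = InvRound(s_1, k_6) = 0xCC
s_3 = InvRound(s_2, k_5) = 0x9D
s_4 = InvRound(s_3, k_4) = 0x2E
s_5 = InvRound(s_4, k_3) = 0x5F
s_6 = InvRound(s_5, k_2) = 0x0E
s_7 = InvRound(s_6, k_1) = 0x01
s_8 = InvRound(s_7, k_0) = 0x19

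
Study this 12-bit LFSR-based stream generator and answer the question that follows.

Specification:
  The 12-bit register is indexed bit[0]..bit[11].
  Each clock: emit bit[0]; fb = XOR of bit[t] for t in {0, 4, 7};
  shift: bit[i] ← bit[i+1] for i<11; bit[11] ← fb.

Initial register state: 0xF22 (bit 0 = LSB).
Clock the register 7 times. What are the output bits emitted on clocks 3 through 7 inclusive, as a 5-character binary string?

00010

reg_0 = 0xF22
clock 1: out=0, reg = 0x791
clock 2: out=1, reg = 0xBC8
clock 3: out=0, reg = 0xDE4
clock 4: out=0, reg = 0xEF2
clock 5: out=0, reg = 0x779
clock 6: out=1, reg = 0x3BC
clock 7: out=0, reg = 0x1DE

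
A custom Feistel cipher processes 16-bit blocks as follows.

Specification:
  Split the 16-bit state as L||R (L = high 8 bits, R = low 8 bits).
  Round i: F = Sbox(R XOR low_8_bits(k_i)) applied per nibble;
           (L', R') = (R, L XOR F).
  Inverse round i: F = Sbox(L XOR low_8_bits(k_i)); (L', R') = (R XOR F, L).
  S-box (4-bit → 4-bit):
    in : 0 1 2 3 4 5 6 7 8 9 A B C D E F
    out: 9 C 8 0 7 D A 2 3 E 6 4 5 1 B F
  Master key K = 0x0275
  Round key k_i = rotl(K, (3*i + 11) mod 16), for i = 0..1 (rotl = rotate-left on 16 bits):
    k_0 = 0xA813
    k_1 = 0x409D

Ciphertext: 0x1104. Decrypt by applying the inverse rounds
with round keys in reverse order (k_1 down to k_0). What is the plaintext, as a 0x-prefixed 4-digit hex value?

s_0 = ciphertext = 0x1104
s_1 = InvRound(s_0, k_1) = 0x3111
s_2 = InvRound(s_1, k_0) = 0x9931

0x9931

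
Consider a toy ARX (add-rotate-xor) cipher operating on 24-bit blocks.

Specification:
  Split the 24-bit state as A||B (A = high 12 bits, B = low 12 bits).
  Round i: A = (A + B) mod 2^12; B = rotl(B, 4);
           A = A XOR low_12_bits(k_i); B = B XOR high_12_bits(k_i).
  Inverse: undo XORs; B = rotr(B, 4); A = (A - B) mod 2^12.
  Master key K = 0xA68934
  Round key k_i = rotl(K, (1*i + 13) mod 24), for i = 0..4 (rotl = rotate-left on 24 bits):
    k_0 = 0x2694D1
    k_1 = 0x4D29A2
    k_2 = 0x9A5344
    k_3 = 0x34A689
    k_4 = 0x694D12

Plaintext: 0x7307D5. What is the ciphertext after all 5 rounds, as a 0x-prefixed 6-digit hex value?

0xAE0090

s_0 = plaintext = 0x7307D5
s_1 = Round(s_0, k_0) = 0xBD4F3E
s_2 = Round(s_1, k_1) = 0x2B073D
s_3 = Round(s_2, k_2) = 0xAA9A72
s_4 = Round(s_3, k_3) = 0x392460
s_5 = Round(s_4, k_4) = 0xAE0090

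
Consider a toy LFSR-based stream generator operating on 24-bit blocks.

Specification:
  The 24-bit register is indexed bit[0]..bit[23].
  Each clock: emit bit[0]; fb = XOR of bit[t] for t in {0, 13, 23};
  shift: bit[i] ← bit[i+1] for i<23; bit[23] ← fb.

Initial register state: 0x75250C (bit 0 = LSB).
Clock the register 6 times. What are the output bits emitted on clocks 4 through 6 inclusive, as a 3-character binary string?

reg_0 = 0x75250C
clock 1: out=0, reg = 0xBA9286
clock 2: out=0, reg = 0xDD4943
clock 3: out=1, reg = 0x6EA4A1
clock 4: out=1, reg = 0x375250
clock 5: out=0, reg = 0x1BA928
clock 6: out=0, reg = 0x8DD494

100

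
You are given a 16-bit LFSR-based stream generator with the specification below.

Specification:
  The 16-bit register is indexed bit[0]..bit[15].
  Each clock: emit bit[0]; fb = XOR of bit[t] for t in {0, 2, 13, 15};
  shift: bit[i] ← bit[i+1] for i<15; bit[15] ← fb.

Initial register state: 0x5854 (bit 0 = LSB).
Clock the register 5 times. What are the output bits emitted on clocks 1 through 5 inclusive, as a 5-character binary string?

reg_0 = 0x5854
clock 1: out=0, reg = 0xAC2A
clock 2: out=0, reg = 0x5615
clock 3: out=1, reg = 0x2B0A
clock 4: out=0, reg = 0x9585
clock 5: out=1, reg = 0xCAC2

00101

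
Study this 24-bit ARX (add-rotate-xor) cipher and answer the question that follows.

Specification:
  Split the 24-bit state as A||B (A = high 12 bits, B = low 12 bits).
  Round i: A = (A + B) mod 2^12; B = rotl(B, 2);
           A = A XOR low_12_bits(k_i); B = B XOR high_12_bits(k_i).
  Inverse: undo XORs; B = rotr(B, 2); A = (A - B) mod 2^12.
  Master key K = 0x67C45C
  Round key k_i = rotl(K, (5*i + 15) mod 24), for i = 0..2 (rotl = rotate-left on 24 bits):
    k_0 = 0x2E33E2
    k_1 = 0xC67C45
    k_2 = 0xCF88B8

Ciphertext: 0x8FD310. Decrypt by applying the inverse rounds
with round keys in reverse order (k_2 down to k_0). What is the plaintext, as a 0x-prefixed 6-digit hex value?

0xA84141

s_0 = ciphertext = 0x8FD310
s_1 = InvRound(s_0, k_2) = 0xC4B3FA
s_2 = InvRound(s_1, k_1) = 0x8277E7
s_3 = InvRound(s_2, k_0) = 0xA84141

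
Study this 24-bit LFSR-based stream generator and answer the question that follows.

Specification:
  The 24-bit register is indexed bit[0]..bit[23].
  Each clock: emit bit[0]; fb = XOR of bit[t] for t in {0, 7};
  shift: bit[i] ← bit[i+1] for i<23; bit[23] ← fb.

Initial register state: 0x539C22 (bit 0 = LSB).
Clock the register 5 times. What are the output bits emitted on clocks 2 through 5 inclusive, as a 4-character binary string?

1000

reg_0 = 0x539C22
clock 1: out=0, reg = 0x29CE11
clock 2: out=1, reg = 0x94E708
clock 3: out=0, reg = 0x4A7384
clock 4: out=0, reg = 0xA539C2
clock 5: out=0, reg = 0xD29CE1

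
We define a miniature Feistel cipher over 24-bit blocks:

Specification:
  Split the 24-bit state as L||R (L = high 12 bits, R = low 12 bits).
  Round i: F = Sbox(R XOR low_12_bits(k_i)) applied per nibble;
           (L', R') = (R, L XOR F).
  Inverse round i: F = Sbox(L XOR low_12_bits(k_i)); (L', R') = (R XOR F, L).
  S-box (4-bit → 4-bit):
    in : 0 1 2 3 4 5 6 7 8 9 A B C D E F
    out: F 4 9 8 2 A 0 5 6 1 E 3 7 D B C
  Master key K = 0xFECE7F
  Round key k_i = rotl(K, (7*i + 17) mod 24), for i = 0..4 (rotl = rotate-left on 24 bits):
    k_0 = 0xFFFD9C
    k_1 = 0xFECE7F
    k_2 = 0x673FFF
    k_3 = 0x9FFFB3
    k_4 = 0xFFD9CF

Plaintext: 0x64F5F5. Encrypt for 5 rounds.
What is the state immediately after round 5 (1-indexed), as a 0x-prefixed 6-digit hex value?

0xD616CE

s_0 = plaintext = 0x64F5F5
s_1 = Round(s_0, k_0) = 0x5F504E
s_2 = Round(s_1, k_1) = 0x04EE71
s_3 = Round(s_2, k_2) = 0xE71425
s_4 = Round(s_3, k_3) = 0x425D61
s_5 = Round(s_4, k_4) = 0xD616CE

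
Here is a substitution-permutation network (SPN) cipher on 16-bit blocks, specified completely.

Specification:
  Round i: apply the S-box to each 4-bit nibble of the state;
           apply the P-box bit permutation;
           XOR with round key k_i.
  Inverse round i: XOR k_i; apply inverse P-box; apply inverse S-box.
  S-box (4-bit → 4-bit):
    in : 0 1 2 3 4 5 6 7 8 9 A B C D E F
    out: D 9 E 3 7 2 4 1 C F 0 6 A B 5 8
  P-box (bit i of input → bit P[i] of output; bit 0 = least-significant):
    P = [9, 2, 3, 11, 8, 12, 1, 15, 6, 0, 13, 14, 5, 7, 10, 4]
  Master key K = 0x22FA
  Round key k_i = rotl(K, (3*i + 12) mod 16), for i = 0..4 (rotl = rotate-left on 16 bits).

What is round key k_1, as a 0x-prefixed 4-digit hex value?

K = 0x22FA
k_0 = rotl(K, (3*0+12) mod 16) = rotl(K, 12) = 0xA22F
k_1 = rotl(K, (3*1+12) mod 16) = rotl(K, 15) = 0x117D

0x117D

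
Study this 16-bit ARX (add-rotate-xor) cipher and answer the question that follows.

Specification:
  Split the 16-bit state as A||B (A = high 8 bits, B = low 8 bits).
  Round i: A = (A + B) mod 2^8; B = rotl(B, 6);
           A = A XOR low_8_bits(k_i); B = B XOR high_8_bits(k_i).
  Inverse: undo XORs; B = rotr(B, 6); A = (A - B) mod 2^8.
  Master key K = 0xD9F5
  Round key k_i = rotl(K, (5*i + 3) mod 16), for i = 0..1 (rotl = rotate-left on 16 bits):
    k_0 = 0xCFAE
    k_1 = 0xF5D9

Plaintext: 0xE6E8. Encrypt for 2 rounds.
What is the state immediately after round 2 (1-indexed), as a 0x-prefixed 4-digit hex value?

0x8C88

s_0 = plaintext = 0xE6E8
s_1 = Round(s_0, k_0) = 0x60F5
s_2 = Round(s_1, k_1) = 0x8C88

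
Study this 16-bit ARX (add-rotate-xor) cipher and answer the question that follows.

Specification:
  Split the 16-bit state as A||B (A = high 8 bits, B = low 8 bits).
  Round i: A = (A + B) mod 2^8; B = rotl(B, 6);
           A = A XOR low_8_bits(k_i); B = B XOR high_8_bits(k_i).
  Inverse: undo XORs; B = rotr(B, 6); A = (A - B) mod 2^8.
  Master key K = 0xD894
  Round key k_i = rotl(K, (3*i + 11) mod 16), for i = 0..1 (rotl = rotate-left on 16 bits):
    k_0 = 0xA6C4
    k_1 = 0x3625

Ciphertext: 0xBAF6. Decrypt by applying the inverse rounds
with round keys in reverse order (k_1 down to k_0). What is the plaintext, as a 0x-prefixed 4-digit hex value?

0xC296

s_0 = ciphertext = 0xBAF6
s_1 = InvRound(s_0, k_1) = 0x9C03
s_2 = InvRound(s_1, k_0) = 0xC296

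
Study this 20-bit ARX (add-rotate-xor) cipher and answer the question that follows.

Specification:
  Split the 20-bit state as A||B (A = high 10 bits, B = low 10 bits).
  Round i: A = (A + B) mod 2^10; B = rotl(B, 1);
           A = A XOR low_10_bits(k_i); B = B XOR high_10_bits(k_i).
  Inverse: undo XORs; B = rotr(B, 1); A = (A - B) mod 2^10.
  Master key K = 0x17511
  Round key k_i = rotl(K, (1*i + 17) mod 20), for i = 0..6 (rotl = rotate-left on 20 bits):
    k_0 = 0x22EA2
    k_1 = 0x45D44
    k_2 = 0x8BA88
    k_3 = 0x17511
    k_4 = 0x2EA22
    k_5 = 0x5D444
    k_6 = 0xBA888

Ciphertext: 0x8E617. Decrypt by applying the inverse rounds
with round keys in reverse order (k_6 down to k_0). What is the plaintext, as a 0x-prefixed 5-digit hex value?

s_0 = ciphertext = 0x8E617
s_1 = InvRound(s_0, k_6) = 0x0CE7E
s_2 = InvRound(s_1, k_5) = 0x3CB85
s_3 = InvRound(s_2, k_4) = 0xCC79F
s_4 = InvRound(s_3, k_3) = 0x0FDE1
s_5 = InvRound(s_4, k_2) = 0xB43E7
s_6 = InvRound(s_5, k_1) = 0x87178
s_7 = InvRound(s_6, k_0) = 0x716F9

0x716F9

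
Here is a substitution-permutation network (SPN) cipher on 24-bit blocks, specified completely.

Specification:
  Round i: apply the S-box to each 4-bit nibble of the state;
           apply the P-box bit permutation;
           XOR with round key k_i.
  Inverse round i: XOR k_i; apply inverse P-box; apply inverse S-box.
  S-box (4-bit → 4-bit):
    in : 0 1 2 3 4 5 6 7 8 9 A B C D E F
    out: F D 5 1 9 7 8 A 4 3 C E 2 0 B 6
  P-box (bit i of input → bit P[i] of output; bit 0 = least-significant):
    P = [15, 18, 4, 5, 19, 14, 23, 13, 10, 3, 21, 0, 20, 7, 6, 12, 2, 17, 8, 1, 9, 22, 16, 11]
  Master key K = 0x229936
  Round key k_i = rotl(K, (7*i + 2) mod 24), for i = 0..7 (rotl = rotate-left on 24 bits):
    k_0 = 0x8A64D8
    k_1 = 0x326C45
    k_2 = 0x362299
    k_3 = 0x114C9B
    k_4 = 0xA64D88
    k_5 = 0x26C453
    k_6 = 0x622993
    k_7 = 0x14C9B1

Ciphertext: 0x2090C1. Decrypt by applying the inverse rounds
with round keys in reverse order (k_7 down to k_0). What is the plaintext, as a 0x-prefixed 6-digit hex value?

0x255365

s_0 = ciphertext = 0x2090C1
s_1 = InvRound(s_0, k_7) = 0x6818CB
s_2 = InvRound(s_1, k_6) = 0xDFAC48
s_3 = InvRound(s_2, k_5) = 0xB63B08
s_4 = InvRound(s_3, k_4) = 0x3DE37D
s_5 = InvRound(s_4, k_3) = 0x41F24E
s_6 = InvRound(s_5, k_2) = 0xFE0AC5
s_7 = InvRound(s_6, k_1) = 0x9DC30C
s_8 = InvRound(s_7, k_0) = 0x255365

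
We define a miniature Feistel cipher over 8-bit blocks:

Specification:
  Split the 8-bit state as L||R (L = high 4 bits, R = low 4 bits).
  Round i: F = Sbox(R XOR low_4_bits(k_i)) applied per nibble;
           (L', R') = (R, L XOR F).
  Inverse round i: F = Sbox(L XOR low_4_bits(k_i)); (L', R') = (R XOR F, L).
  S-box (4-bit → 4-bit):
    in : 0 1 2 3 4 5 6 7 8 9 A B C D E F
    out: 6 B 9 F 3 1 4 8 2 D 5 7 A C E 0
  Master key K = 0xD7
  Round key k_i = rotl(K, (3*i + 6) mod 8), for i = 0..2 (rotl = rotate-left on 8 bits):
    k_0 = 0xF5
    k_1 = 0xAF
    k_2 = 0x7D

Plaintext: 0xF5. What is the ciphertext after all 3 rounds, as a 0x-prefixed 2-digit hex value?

0x13

s_0 = plaintext = 0xF5
s_1 = Round(s_0, k_0) = 0x59
s_2 = Round(s_1, k_1) = 0x91
s_3 = Round(s_2, k_2) = 0x13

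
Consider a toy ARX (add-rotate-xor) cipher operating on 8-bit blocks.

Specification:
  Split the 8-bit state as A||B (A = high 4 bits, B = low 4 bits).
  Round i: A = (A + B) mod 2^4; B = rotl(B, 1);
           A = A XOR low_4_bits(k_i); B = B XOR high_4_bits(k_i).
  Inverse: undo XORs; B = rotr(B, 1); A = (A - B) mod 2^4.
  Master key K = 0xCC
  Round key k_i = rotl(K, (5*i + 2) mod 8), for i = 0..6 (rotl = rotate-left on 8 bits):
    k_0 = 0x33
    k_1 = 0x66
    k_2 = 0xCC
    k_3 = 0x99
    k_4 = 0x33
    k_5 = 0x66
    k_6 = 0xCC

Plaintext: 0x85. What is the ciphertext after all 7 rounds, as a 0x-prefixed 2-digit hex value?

s_0 = plaintext = 0x85
s_1 = Round(s_0, k_0) = 0xE9
s_2 = Round(s_1, k_1) = 0x15
s_3 = Round(s_2, k_2) = 0xA6
s_4 = Round(s_3, k_3) = 0x95
s_5 = Round(s_4, k_4) = 0xD9
s_6 = Round(s_5, k_5) = 0x05
s_7 = Round(s_6, k_6) = 0x96

0x96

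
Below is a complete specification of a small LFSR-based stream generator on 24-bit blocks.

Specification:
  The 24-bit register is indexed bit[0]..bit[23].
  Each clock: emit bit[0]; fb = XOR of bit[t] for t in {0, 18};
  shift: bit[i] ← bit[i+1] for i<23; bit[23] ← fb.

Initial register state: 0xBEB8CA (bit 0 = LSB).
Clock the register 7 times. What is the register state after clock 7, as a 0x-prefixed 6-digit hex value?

reg_0 = 0xBEB8CA
clock 1: out=0, reg = 0xDF5C65
clock 2: out=1, reg = 0x6FAE32
clock 3: out=0, reg = 0xB7D719
clock 4: out=1, reg = 0x5BEB8C
clock 5: out=0, reg = 0x2DF5C6
clock 6: out=0, reg = 0x96FAE3
clock 7: out=1, reg = 0x4B7D71

0x4B7D71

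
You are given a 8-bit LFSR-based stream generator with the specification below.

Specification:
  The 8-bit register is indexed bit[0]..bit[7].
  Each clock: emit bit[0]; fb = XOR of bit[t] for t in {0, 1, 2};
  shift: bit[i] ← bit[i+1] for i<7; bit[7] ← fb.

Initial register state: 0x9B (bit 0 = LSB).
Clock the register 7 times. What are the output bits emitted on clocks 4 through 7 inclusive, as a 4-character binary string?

1100

reg_0 = 0x9B
clock 1: out=1, reg = 0x4D
clock 2: out=1, reg = 0x26
clock 3: out=0, reg = 0x13
clock 4: out=1, reg = 0x09
clock 5: out=1, reg = 0x84
clock 6: out=0, reg = 0xC2
clock 7: out=0, reg = 0xE1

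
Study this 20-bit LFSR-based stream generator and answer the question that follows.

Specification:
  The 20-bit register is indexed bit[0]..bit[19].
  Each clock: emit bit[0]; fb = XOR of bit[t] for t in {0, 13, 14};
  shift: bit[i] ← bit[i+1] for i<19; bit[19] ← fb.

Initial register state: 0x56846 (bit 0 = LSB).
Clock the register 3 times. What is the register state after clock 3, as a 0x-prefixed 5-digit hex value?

reg_0 = 0x56846
clock 1: out=0, reg = 0x2B423
clock 2: out=1, reg = 0x15A11
clock 3: out=1, reg = 0x0AD08

0x0AD08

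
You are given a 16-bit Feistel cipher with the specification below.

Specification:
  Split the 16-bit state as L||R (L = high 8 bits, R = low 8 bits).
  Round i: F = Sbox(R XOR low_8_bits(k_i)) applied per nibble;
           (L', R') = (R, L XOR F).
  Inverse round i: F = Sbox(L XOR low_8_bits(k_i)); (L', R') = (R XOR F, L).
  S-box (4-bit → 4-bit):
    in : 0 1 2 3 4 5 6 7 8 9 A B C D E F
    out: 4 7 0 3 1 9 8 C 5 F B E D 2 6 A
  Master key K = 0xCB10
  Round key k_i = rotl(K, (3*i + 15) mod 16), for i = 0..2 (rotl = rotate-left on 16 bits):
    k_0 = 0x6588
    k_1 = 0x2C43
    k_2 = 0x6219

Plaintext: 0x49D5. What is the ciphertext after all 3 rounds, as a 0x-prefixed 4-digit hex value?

s_0 = plaintext = 0x49D5
s_1 = Round(s_0, k_0) = 0xD5DB
s_2 = Round(s_1, k_1) = 0xDB20
s_3 = Round(s_2, k_2) = 0x20E4

0x20E4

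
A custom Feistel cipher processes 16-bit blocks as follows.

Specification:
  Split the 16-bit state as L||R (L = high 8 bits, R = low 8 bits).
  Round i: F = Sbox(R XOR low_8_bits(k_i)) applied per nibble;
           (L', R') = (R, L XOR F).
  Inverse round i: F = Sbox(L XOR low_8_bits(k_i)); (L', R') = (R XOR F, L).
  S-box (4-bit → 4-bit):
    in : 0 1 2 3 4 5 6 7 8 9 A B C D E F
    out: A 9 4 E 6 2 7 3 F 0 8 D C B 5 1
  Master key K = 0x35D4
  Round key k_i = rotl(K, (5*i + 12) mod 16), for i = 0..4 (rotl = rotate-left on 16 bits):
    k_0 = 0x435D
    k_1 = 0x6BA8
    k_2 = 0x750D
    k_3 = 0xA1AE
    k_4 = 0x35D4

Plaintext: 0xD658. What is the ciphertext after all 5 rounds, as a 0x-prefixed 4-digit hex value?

0x1CEB

s_0 = plaintext = 0xD658
s_1 = Round(s_0, k_0) = 0x5874
s_2 = Round(s_1, k_1) = 0x74E4
s_3 = Round(s_2, k_2) = 0xE424
s_4 = Round(s_3, k_3) = 0x241C
s_5 = Round(s_4, k_4) = 0x1CEB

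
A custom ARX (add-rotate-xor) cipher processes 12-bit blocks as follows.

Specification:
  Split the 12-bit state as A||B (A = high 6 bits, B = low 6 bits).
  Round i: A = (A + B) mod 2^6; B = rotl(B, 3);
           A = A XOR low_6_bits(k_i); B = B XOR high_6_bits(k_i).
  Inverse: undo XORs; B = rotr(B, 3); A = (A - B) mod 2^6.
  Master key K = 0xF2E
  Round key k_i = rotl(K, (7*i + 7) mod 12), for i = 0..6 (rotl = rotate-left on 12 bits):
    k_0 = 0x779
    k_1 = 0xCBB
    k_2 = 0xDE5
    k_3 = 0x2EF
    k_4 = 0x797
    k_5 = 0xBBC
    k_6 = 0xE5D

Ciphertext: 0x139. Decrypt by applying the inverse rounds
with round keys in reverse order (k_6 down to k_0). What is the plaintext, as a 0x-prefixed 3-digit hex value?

s_0 = ciphertext = 0x139
s_1 = InvRound(s_0, k_6) = 0x640
s_2 = InvRound(s_1, k_5) = 0xC35
s_3 = InvRound(s_2, k_4) = 0x29D
s_4 = InvRound(s_3, k_3) = 0xCF2
s_5 = InvRound(s_4, k_2) = 0xBA8
s_6 = InvRound(s_5, k_1) = 0x093
s_7 = InvRound(s_6, k_0) = 0x2B1

0x2B1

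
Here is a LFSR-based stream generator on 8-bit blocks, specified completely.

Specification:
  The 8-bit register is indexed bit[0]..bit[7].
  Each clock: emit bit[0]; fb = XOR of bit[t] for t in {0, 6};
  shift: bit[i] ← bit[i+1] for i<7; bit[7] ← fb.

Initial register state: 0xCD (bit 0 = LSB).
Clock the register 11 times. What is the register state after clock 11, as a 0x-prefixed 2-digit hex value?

reg_0 = 0xCD
clock 1: out=1, reg = 0x66
clock 2: out=0, reg = 0xB3
clock 3: out=1, reg = 0xD9
clock 4: out=1, reg = 0x6C
clock 5: out=0, reg = 0xB6
clock 6: out=0, reg = 0x5B
clock 7: out=1, reg = 0x2D
clock 8: out=1, reg = 0x96
clock 9: out=0, reg = 0x4B
clock 10: out=1, reg = 0x25
clock 11: out=1, reg = 0x92

0x92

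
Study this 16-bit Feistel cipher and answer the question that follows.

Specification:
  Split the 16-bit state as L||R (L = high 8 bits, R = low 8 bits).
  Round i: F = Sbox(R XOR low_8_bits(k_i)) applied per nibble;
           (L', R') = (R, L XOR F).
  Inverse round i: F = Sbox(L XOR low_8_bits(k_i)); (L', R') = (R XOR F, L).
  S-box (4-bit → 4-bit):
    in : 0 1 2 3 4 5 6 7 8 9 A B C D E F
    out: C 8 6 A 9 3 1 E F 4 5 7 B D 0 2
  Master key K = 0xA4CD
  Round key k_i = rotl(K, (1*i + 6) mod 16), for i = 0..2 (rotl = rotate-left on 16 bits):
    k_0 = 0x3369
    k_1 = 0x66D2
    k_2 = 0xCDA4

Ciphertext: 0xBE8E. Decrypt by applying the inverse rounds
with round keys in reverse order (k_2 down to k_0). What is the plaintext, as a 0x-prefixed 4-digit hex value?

0xC16A

s_0 = ciphertext = 0xBE8E
s_1 = InvRound(s_0, k_2) = 0x0BBE
s_2 = InvRound(s_1, k_1) = 0x6A0B
s_3 = InvRound(s_2, k_0) = 0xC16A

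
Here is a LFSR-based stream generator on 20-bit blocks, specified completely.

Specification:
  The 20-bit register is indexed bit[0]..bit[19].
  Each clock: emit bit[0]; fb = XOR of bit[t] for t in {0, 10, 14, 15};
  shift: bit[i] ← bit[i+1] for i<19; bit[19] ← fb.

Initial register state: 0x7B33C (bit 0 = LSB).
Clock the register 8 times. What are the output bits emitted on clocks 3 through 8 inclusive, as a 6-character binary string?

reg_0 = 0x7B33C
clock 1: out=0, reg = 0xBD99E
clock 2: out=0, reg = 0x5ECCF
clock 3: out=1, reg = 0x2F667
clock 4: out=1, reg = 0x17B33
clock 5: out=1, reg = 0x0BD99
clock 6: out=1, reg = 0x85ECC
clock 7: out=0, reg = 0x42F66
clock 8: out=0, reg = 0xA17B3

111100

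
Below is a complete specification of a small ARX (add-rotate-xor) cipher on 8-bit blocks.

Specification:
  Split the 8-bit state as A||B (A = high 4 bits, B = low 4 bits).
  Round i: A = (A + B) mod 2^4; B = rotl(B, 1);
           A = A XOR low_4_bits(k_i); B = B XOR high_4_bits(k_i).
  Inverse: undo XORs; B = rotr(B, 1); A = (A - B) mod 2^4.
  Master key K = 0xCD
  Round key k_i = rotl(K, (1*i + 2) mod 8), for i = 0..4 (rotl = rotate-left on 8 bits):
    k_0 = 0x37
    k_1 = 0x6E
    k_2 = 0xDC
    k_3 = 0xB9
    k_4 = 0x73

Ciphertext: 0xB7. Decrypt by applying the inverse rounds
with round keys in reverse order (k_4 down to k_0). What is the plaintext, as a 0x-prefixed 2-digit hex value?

s_0 = ciphertext = 0xB7
s_1 = InvRound(s_0, k_4) = 0x80
s_2 = InvRound(s_1, k_3) = 0x4D
s_3 = InvRound(s_2, k_2) = 0x80
s_4 = InvRound(s_3, k_1) = 0x33
s_5 = InvRound(s_4, k_0) = 0x40

0x40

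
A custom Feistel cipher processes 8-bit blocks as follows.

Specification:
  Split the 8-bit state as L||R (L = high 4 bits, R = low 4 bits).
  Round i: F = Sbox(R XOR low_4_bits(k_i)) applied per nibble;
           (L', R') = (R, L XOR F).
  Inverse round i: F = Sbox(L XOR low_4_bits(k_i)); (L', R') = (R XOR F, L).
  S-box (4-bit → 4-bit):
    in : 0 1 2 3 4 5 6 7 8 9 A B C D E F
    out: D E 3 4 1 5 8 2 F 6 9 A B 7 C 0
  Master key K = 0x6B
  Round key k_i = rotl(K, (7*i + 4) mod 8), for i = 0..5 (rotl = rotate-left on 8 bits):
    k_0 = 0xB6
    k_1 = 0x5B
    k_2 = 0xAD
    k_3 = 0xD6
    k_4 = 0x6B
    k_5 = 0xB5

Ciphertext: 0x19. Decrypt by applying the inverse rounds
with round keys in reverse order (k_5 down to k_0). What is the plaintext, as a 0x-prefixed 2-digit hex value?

0x91

s_0 = ciphertext = 0x19
s_1 = InvRound(s_0, k_5) = 0x81
s_2 = InvRound(s_1, k_4) = 0x58
s_3 = InvRound(s_2, k_3) = 0xC5
s_4 = InvRound(s_3, k_2) = 0xBC
s_5 = InvRound(s_4, k_1) = 0x1B
s_6 = InvRound(s_5, k_0) = 0x91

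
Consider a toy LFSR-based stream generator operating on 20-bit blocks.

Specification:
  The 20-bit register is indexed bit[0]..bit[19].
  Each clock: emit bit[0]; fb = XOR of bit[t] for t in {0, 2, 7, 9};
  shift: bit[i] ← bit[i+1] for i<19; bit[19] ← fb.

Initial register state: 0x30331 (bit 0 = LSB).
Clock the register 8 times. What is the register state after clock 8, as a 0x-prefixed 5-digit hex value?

0x7A303

reg_0 = 0x30331
clock 1: out=1, reg = 0x18198
clock 2: out=0, reg = 0x8C0CC
clock 3: out=0, reg = 0x46066
clock 4: out=0, reg = 0xA3033
clock 5: out=1, reg = 0xD1819
clock 6: out=1, reg = 0xE8C0C
clock 7: out=0, reg = 0xF4606
clock 8: out=0, reg = 0x7A303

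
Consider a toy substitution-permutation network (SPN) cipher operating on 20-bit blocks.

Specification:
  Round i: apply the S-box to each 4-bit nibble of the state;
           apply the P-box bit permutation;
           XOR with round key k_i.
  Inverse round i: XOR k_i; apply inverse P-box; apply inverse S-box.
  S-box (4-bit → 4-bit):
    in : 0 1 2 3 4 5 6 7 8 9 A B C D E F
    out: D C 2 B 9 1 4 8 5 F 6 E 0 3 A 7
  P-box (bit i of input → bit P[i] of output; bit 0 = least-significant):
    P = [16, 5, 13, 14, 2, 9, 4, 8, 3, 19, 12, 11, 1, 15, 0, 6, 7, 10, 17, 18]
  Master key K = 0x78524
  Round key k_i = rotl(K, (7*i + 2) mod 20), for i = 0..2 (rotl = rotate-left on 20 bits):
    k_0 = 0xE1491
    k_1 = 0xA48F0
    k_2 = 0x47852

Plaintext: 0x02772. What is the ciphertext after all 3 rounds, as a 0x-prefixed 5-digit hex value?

s_0 = plaintext = 0x02772
s_1 = Round(s_0, k_0) = 0x89D31
s_2 = Round(s_1, k_1) = 0x0AB3F
s_3 = Round(s_2, k_2) = 0xBC3F7

0xBC3F7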